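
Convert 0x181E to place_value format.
Convert 0x181E (hexadecimal) → 1×4096 + 8×256 + 1×16 + 14 = 6174 (decimal)
Convert 6174 (decimal) → 6174 = 6×1000 + 1×100 + 7×10 + 4 → 6 thousands, 1 hundred, 7 tens, 4 ones (place-value notation)
6 thousands, 1 hundred, 7 tens, 4 ones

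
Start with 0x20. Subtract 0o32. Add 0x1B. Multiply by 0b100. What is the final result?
Convert 0x20 (hexadecimal) → 2×16 = 32 (decimal)
Start: 32
Convert 0o32 (octal) → 3×8 + 2 = 26 (decimal)
32 - 26 = 6
Convert 0x1B (hexadecimal) → 1×16 + 11 = 27 (decimal)
6 + 27 = 33
Convert 0b100 (binary) → 4 (decimal)
33 × 4 = 132
132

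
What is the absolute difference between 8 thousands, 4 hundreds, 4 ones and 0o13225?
Convert 8 thousands, 4 hundreds, 4 ones (place-value notation) → 8×1000 + 4×100 + 4 = 8404 (decimal)
Convert 0o13225 (octal) → 1×4096 + 3×512 + 2×64 + 2×8 + 5 = 5781 (decimal)
Compute |8404 - 5781| = 2623
2623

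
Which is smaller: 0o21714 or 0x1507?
Convert 0o21714 (octal) → 2×4096 + 1×512 + 7×64 + 1×8 + 4 = 9164 (decimal)
Convert 0x1507 (hexadecimal) → 1×4096 + 5×256 + 7 = 5383 (decimal)
Compare 9164 vs 5383: smaller = 5383
5383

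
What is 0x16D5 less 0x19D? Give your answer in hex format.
Convert 0x16D5 (hexadecimal) → 1×4096 + 6×256 + 13×16 + 5 = 5845 (decimal)
Convert 0x19D (hexadecimal) → 1×256 + 9×16 + 13 = 413 (decimal)
Compute 5845 - 413 = 5432
Convert 5432 (decimal) → 5432 = 1×4096 + 5×256 + 3×16 + 8 → 0x1538 (hexadecimal)
0x1538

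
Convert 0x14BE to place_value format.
Convert 0x14BE (hexadecimal) → 1×4096 + 4×256 + 11×16 + 14 = 5310 (decimal)
Convert 5310 (decimal) → 5310 = 5×1000 + 3×100 + 1×10 → 5 thousands, 3 hundreds, 1 ten (place-value notation)
5 thousands, 3 hundreds, 1 ten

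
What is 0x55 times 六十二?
Convert 0x55 (hexadecimal) → 5×16 + 5 = 85 (decimal)
Convert 六十二 (Chinese numeral) → 6×10 + 2 = 62 (decimal)
Compute 85 × 62 = 5270
5270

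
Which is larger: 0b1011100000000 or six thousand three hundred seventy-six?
Convert 0b1011100000000 (binary) → 4096 + 1024 + 512 + 256 = 5888 (decimal)
Convert six thousand three hundred seventy-six (English words) → 6×1000 + 3×100 + 76 = 6376 (decimal)
Compare 5888 vs 6376: larger = 6376
6376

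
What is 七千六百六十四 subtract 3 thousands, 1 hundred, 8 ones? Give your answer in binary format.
Convert 七千六百六十四 (Chinese numeral) → 7×1000 + 6×100 + 6×10 + 4 = 7664 (decimal)
Convert 3 thousands, 1 hundred, 8 ones (place-value notation) → 3×1000 + 1×100 + 8 = 3108 (decimal)
Compute 7664 - 3108 = 4556
Convert 4556 (decimal) → 4556 = 4096 + 256 + 128 + 64 + 8 + 4 → 0b1000111001100 (binary)
0b1000111001100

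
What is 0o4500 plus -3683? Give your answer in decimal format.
Convert 0o4500 (octal) → 4×512 + 5×64 = 2368 (decimal)
Compute 2368 + -3683 = -1315
-1315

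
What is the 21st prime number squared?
The 21st prime number = 73
Compute 73² = 73 × 73 = 5329
5329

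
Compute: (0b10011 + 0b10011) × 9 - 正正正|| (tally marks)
Convert 0b10011 (binary) → 16 + 2 + 1 = 19 (decimal)
Convert 0b10011 (binary) → 16 + 2 + 1 = 19 (decimal)
Convert 正正正|| (tally marks) → 5 + 5 + 5 + 2 = 17 (decimal)
Expression in decimal: (19 + 19) × 9 - 17
Parentheses first: 19 + 19 = 38
Multiply: 38 × 9 = 342
Subtract: 342 - 17 = 325
325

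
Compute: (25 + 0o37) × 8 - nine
Convert 0o37 (octal) → 3×8 + 7 = 31 (decimal)
Convert nine (English words) → 9 (decimal)
Expression in decimal: (25 + 31) × 8 - 9
Parentheses first: 25 + 31 = 56
Multiply: 56 × 8 = 448
Subtract: 448 - 9 = 439
439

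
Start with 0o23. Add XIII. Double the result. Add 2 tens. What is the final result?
Convert 0o23 (octal) → 2×8 + 3 = 19 (decimal)
Start: 19
Convert XIII (Roman numeral) → 10 + 1 + 1 + 1 = 13 (decimal)
19 + 13 = 32
32 × 2 = 64
Convert 2 tens (place-value notation) → 2×10 = 20 (decimal)
64 + 20 = 84
84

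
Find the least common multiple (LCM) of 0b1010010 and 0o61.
Convert 0b1010010 (binary) → 64 + 16 + 2 = 82 (decimal)
Convert 0o61 (octal) → 6×8 + 1 = 49 (decimal)
Compute lcm(82, 49) = 4018
4018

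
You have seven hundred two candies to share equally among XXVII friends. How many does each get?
Convert seven hundred two (English words) → 7×100 + 2 = 702 (decimal)
Convert XXVII (Roman numeral) → 10 + 10 + 5 + 1 + 1 = 27 (decimal)
Compute 702 ÷ 27 = 26
26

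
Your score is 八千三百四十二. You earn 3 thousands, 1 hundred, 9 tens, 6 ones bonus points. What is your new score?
Convert 八千三百四十二 (Chinese numeral) → 8×1000 + 3×100 + 4×10 + 2 = 8342 (decimal)
Convert 3 thousands, 1 hundred, 9 tens, 6 ones (place-value notation) → 3×1000 + 1×100 + 9×10 + 6 = 3196 (decimal)
Compute 8342 + 3196 = 11538
11538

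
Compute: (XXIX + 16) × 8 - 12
Convert XXIX (Roman numeral) → 10 + 10 + 9 = 29 (decimal)
Expression in decimal: (29 + 16) × 8 - 12
Parentheses first: 29 + 16 = 45
Multiply: 45 × 8 = 360
Subtract: 360 - 12 = 348
348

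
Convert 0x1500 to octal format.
Convert 0x1500 (hexadecimal) → 1×4096 + 5×256 = 5376 (decimal)
Convert 5376 (decimal) → 5376 = 1×4096 + 2×512 + 4×64 → 0o12400 (octal)
0o12400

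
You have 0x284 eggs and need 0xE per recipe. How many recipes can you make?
Convert 0x284 (hexadecimal) → 2×256 + 8×16 + 4 = 644 (decimal)
Convert 0xE (hexadecimal) → 14 (decimal)
Compute 644 ÷ 14 = 46
46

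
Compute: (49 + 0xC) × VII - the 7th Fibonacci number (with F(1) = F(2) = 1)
Convert 0xC (hexadecimal) → 12 (decimal)
Convert VII (Roman numeral) → 5 + 1 + 1 = 7 (decimal)
Convert the 7th Fibonacci number (with F(1) = F(2) = 1) (Fibonacci index) → 1, 1, 2, 3, 5, 8, 13 → 13 (decimal)
Expression in decimal: (49 + 12) × 7 - 13
Parentheses first: 49 + 12 = 61
Multiply: 61 × 7 = 427
Subtract: 427 - 13 = 414
414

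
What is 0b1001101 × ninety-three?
Convert 0b1001101 (binary) → 64 + 8 + 4 + 1 = 77 (decimal)
Convert ninety-three (English words) → 93 (decimal)
Compute 77 × 93 = 7161
7161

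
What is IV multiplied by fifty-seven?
Convert IV (Roman numeral) → 4 (decimal)
Convert fifty-seven (English words) → 57 (decimal)
Compute 4 × 57 = 228
228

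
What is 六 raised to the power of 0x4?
Convert 六 (Chinese numeral) → 6 (decimal)
Convert 0x4 (hexadecimal) → 4 (decimal)
Compute 6 ^ 4 = 1296
1296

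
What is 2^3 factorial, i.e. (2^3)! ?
Convert 2^3 (power) → 8 (decimal)
Compute 8! = 40320
40320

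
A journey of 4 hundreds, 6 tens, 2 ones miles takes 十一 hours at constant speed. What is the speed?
Convert 4 hundreds, 6 tens, 2 ones (place-value notation) → 4×100 + 6×10 + 2 = 462 (decimal)
Convert 十一 (Chinese numeral) → 1×10 + 1 = 11 (decimal)
Compute 462 ÷ 11 = 42
42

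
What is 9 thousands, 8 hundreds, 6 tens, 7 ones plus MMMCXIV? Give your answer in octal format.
Convert 9 thousands, 8 hundreds, 6 tens, 7 ones (place-value notation) → 9×1000 + 8×100 + 6×10 + 7 = 9867 (decimal)
Convert MMMCXIV (Roman numeral) → 1000 + 1000 + 1000 + 100 + 10 + 4 = 3114 (decimal)
Compute 9867 + 3114 = 12981
Convert 12981 (decimal) → 12981 = 3×4096 + 1×512 + 2×64 + 6×8 + 5 → 0o31265 (octal)
0o31265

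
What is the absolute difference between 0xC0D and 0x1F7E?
Convert 0xC0D (hexadecimal) → 12×256 + 13 = 3085 (decimal)
Convert 0x1F7E (hexadecimal) → 1×4096 + 15×256 + 7×16 + 14 = 8062 (decimal)
Compute |3085 - 8062| = 4977
4977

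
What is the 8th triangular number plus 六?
The 8th triangular number = 8×9/2 = 36
Convert 六 (Chinese numeral) → 6 (decimal)
Compute 36 + 6 = 42
42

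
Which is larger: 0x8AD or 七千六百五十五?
Convert 0x8AD (hexadecimal) → 8×256 + 10×16 + 13 = 2221 (decimal)
Convert 七千六百五十五 (Chinese numeral) → 7×1000 + 6×100 + 5×10 + 5 = 7655 (decimal)
Compare 2221 vs 7655: larger = 7655
7655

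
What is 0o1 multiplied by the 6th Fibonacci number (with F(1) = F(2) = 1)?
Convert 0o1 (octal) → 1 (decimal)
Convert the 6th Fibonacci number (with F(1) = F(2) = 1) (Fibonacci index) → 1, 1, 2, 3, 5, 8 → 8 (decimal)
Compute 1 × 8 = 8
8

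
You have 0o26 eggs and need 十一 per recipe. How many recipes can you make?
Convert 0o26 (octal) → 2×8 + 6 = 22 (decimal)
Convert 十一 (Chinese numeral) → 1×10 + 1 = 11 (decimal)
Compute 22 ÷ 11 = 2
2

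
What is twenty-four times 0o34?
Convert twenty-four (English words) → 24 (decimal)
Convert 0o34 (octal) → 3×8 + 4 = 28 (decimal)
Compute 24 × 28 = 672
672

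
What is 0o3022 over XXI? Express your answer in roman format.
Convert 0o3022 (octal) → 3×512 + 2×8 + 2 = 1554 (decimal)
Convert XXI (Roman numeral) → 10 + 10 + 1 = 21 (decimal)
Compute 1554 ÷ 21 = 74
Convert 74 (decimal) → 74 = 50 + 10 + 10 + 4 → LXXIV (Roman numeral)
LXXIV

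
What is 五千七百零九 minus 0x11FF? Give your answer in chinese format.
Convert 五千七百零九 (Chinese numeral) → 5×1000 + 7×100 + 9 = 5709 (decimal)
Convert 0x11FF (hexadecimal) → 1×4096 + 1×256 + 15×16 + 15 = 4607 (decimal)
Compute 5709 - 4607 = 1102
Convert 1102 (decimal) → 1102 = 1×1000 + 1×100 + 2 → 一千一百零二 (Chinese numeral)
一千一百零二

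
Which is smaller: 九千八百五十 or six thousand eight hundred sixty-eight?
Convert 九千八百五十 (Chinese numeral) → 9×1000 + 8×100 + 5×10 = 9850 (decimal)
Convert six thousand eight hundred sixty-eight (English words) → 6×1000 + 8×100 + 68 = 6868 (decimal)
Compare 9850 vs 6868: smaller = 6868
6868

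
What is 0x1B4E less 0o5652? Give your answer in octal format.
Convert 0x1B4E (hexadecimal) → 1×4096 + 11×256 + 4×16 + 14 = 6990 (decimal)
Convert 0o5652 (octal) → 5×512 + 6×64 + 5×8 + 2 = 2986 (decimal)
Compute 6990 - 2986 = 4004
Convert 4004 (decimal) → 4004 = 7×512 + 6×64 + 4×8 + 4 → 0o7644 (octal)
0o7644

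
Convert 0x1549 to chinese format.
Convert 0x1549 (hexadecimal) → 1×4096 + 5×256 + 4×16 + 9 = 5449 (decimal)
Convert 5449 (decimal) → 5449 = 5×1000 + 4×100 + 4×10 + 9 → 五千四百四十九 (Chinese numeral)
五千四百四十九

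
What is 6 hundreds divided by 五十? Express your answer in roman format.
Convert 6 hundreds (place-value notation) → 6×100 = 600 (decimal)
Convert 五十 (Chinese numeral) → 5×10 = 50 (decimal)
Compute 600 ÷ 50 = 12
Convert 12 (decimal) → 12 = 10 + 1 + 1 → XII (Roman numeral)
XII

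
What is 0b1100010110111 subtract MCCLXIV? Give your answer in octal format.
Convert 0b1100010110111 (binary) → 4096 + 2048 + 128 + 32 + 16 + 4 + 2 + 1 = 6327 (decimal)
Convert MCCLXIV (Roman numeral) → 1000 + 100 + 100 + 50 + 10 + 4 = 1264 (decimal)
Compute 6327 - 1264 = 5063
Convert 5063 (decimal) → 5063 = 1×4096 + 1×512 + 7×64 + 7 → 0o11707 (octal)
0o11707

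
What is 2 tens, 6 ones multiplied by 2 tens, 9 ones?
Convert 2 tens, 6 ones (place-value notation) → 2×10 + 6 = 26 (decimal)
Convert 2 tens, 9 ones (place-value notation) → 2×10 + 9 = 29 (decimal)
Compute 26 × 29 = 754
754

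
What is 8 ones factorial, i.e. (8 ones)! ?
Convert 8 ones (place-value notation) → 8 (decimal)
Compute 8! = 40320
40320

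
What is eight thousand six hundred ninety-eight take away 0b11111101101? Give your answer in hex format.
Convert eight thousand six hundred ninety-eight (English words) → 8×1000 + 6×100 + 98 = 8698 (decimal)
Convert 0b11111101101 (binary) → 1024 + 512 + 256 + 128 + 64 + 32 + 8 + 4 + 1 = 2029 (decimal)
Compute 8698 - 2029 = 6669
Convert 6669 (decimal) → 6669 = 1×4096 + 10×256 + 13 → 0x1A0D (hexadecimal)
0x1A0D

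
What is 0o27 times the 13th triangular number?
Convert 0o27 (octal) → 2×8 + 7 = 23 (decimal)
Convert the 13th triangular number (triangular index) → 13×14/2 = 91 (decimal)
Compute 23 × 91 = 2093
2093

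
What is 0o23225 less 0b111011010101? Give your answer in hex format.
Convert 0o23225 (octal) → 2×4096 + 3×512 + 2×64 + 2×8 + 5 = 9877 (decimal)
Convert 0b111011010101 (binary) → 2048 + 1024 + 512 + 128 + 64 + 16 + 4 + 1 = 3797 (decimal)
Compute 9877 - 3797 = 6080
Convert 6080 (decimal) → 6080 = 1×4096 + 7×256 + 12×16 → 0x17C0 (hexadecimal)
0x17C0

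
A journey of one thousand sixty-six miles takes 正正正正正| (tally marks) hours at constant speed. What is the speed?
Convert one thousand sixty-six (English words) → 1×1000 + 66 = 1066 (decimal)
Convert 正正正正正| (tally marks) → 5 + 5 + 5 + 5 + 5 + 1 = 26 (decimal)
Compute 1066 ÷ 26 = 41
41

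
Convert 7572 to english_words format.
Convert 7572 (decimal) → 7572 = 7×1000 + 5×100 + 72 → seven thousand five hundred seventy-two (English words)
seven thousand five hundred seventy-two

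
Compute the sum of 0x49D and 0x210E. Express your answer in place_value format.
Convert 0x49D (hexadecimal) → 4×256 + 9×16 + 13 = 1181 (decimal)
Convert 0x210E (hexadecimal) → 2×4096 + 1×256 + 14 = 8462 (decimal)
Compute 1181 + 8462 = 9643
Convert 9643 (decimal) → 9643 = 9×1000 + 6×100 + 4×10 + 3 → 9 thousands, 6 hundreds, 4 tens, 3 ones (place-value notation)
9 thousands, 6 hundreds, 4 tens, 3 ones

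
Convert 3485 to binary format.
Convert 3485 (decimal) → 3485 = 2048 + 1024 + 256 + 128 + 16 + 8 + 4 + 1 → 0b110110011101 (binary)
0b110110011101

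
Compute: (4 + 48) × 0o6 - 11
Convert 0o6 (octal) → 6 (decimal)
Expression in decimal: (4 + 48) × 6 - 11
Parentheses first: 4 + 48 = 52
Multiply: 52 × 6 = 312
Subtract: 312 - 11 = 301
301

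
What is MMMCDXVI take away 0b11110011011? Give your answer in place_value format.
Convert MMMCDXVI (Roman numeral) → 1000 + 1000 + 1000 + 400 + 10 + 5 + 1 = 3416 (decimal)
Convert 0b11110011011 (binary) → 1024 + 512 + 256 + 128 + 16 + 8 + 2 + 1 = 1947 (decimal)
Compute 3416 - 1947 = 1469
Convert 1469 (decimal) → 1469 = 1×1000 + 4×100 + 6×10 + 9 → 1 thousand, 4 hundreds, 6 tens, 9 ones (place-value notation)
1 thousand, 4 hundreds, 6 tens, 9 ones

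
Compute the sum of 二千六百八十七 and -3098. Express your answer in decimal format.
Convert 二千六百八十七 (Chinese numeral) → 2×1000 + 6×100 + 8×10 + 7 = 2687 (decimal)
Compute 2687 + -3098 = -411
-411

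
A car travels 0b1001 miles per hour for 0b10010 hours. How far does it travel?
Convert 0b1001 (binary) → 8 + 1 = 9 (decimal)
Convert 0b10010 (binary) → 16 + 2 = 18 (decimal)
Compute 9 × 18 = 162
162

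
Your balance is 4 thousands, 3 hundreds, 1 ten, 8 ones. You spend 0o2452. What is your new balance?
Convert 4 thousands, 3 hundreds, 1 ten, 8 ones (place-value notation) → 4×1000 + 3×100 + 1×10 + 8 = 4318 (decimal)
Convert 0o2452 (octal) → 2×512 + 4×64 + 5×8 + 2 = 1322 (decimal)
Compute 4318 - 1322 = 2996
2996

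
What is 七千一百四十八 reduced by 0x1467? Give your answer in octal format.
Convert 七千一百四十八 (Chinese numeral) → 7×1000 + 1×100 + 4×10 + 8 = 7148 (decimal)
Convert 0x1467 (hexadecimal) → 1×4096 + 4×256 + 6×16 + 7 = 5223 (decimal)
Compute 7148 - 5223 = 1925
Convert 1925 (decimal) → 1925 = 3×512 + 6×64 + 5 → 0o3605 (octal)
0o3605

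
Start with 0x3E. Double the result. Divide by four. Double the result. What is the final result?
Convert 0x3E (hexadecimal) → 3×16 + 14 = 62 (decimal)
Start: 62
62 × 2 = 124
Convert four (English words) → 4 (decimal)
124 ÷ 4 = 31
31 × 2 = 62
62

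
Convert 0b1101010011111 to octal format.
Convert 0b1101010011111 (binary) → 4096 + 2048 + 512 + 128 + 16 + 8 + 4 + 2 + 1 = 6815 (decimal)
Convert 6815 (decimal) → 6815 = 1×4096 + 5×512 + 2×64 + 3×8 + 7 → 0o15237 (octal)
0o15237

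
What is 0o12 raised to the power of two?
Convert 0o12 (octal) → 1×8 + 2 = 10 (decimal)
Convert two (English words) → 2 (decimal)
Compute 10 ^ 2 = 100
100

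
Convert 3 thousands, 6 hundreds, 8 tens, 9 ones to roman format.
Convert 3 thousands, 6 hundreds, 8 tens, 9 ones (place-value notation) → 3×1000 + 6×100 + 8×10 + 9 = 3689 (decimal)
Convert 3689 (decimal) → 3689 = 1000 + 1000 + 1000 + 500 + 100 + 50 + 10 + 10 + 10 + 9 → MMMDCLXXXIX (Roman numeral)
MMMDCLXXXIX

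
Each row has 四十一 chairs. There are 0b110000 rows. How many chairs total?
Convert 四十一 (Chinese numeral) → 4×10 + 1 = 41 (decimal)
Convert 0b110000 (binary) → 32 + 16 = 48 (decimal)
Compute 41 × 48 = 1968
1968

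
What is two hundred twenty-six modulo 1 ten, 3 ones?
Convert two hundred twenty-six (English words) → 2×100 + 26 = 226 (decimal)
Convert 1 ten, 3 ones (place-value notation) → 1×10 + 3 = 13 (decimal)
Compute 226 mod 13 = 5
5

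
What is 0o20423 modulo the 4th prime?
Convert 0o20423 (octal) → 2×4096 + 4×64 + 2×8 + 3 = 8467 (decimal)
Convert the 4th prime (prime index) → 7 (decimal)
Compute 8467 mod 7 = 4
4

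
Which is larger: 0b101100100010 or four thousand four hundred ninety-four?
Convert 0b101100100010 (binary) → 2048 + 512 + 256 + 32 + 2 = 2850 (decimal)
Convert four thousand four hundred ninety-four (English words) → 4×1000 + 4×100 + 94 = 4494 (decimal)
Compare 2850 vs 4494: larger = 4494
4494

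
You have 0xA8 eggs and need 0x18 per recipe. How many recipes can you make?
Convert 0xA8 (hexadecimal) → 10×16 + 8 = 168 (decimal)
Convert 0x18 (hexadecimal) → 1×16 + 8 = 24 (decimal)
Compute 168 ÷ 24 = 7
7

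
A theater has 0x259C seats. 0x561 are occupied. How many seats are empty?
Convert 0x259C (hexadecimal) → 2×4096 + 5×256 + 9×16 + 12 = 9628 (decimal)
Convert 0x561 (hexadecimal) → 5×256 + 6×16 + 1 = 1377 (decimal)
Compute 9628 - 1377 = 8251
8251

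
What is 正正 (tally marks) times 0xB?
Convert 正正 (tally marks) → 5 + 5 = 10 (decimal)
Convert 0xB (hexadecimal) → 11 (decimal)
Compute 10 × 11 = 110
110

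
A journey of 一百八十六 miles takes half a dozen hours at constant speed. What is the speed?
Convert 一百八十六 (Chinese numeral) → 1×100 + 8×10 + 6 = 186 (decimal)
Convert half a dozen (colloquial) → 6 (decimal)
Compute 186 ÷ 6 = 31
31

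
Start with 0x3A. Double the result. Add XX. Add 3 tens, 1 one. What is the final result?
Convert 0x3A (hexadecimal) → 3×16 + 10 = 58 (decimal)
Start: 58
58 × 2 = 116
Convert XX (Roman numeral) → 10 + 10 = 20 (decimal)
116 + 20 = 136
Convert 3 tens, 1 one (place-value notation) → 3×10 + 1 = 31 (decimal)
136 + 31 = 167
167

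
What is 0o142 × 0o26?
Convert 0o142 (octal) → 1×64 + 4×8 + 2 = 98 (decimal)
Convert 0o26 (octal) → 2×8 + 6 = 22 (decimal)
Compute 98 × 22 = 2156
2156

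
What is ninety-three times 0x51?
Convert ninety-three (English words) → 93 (decimal)
Convert 0x51 (hexadecimal) → 5×16 + 1 = 81 (decimal)
Compute 93 × 81 = 7533
7533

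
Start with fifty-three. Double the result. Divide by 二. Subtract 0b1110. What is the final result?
Convert fifty-three (English words) → 53 (decimal)
Start: 53
53 × 2 = 106
Convert 二 (Chinese numeral) → 2 (decimal)
106 ÷ 2 = 53
Convert 0b1110 (binary) → 8 + 4 + 2 = 14 (decimal)
53 - 14 = 39
39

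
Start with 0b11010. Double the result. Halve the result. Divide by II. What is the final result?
Convert 0b11010 (binary) → 16 + 8 + 2 = 26 (decimal)
Start: 26
26 × 2 = 52
52 ÷ 2 = 26
Convert II (Roman numeral) → 1 + 1 = 2 (decimal)
26 ÷ 2 = 13
13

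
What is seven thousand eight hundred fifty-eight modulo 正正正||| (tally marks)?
Convert seven thousand eight hundred fifty-eight (English words) → 7×1000 + 8×100 + 58 = 7858 (decimal)
Convert 正正正||| (tally marks) → 5 + 5 + 5 + 3 = 18 (decimal)
Compute 7858 mod 18 = 10
10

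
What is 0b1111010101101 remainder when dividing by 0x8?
Convert 0b1111010101101 (binary) → 4096 + 2048 + 1024 + 512 + 128 + 32 + 8 + 4 + 1 = 7853 (decimal)
Convert 0x8 (hexadecimal) → 8 (decimal)
Compute 7853 mod 8 = 5
5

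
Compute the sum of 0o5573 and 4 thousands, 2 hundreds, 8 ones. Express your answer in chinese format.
Convert 0o5573 (octal) → 5×512 + 5×64 + 7×8 + 3 = 2939 (decimal)
Convert 4 thousands, 2 hundreds, 8 ones (place-value notation) → 4×1000 + 2×100 + 8 = 4208 (decimal)
Compute 2939 + 4208 = 7147
Convert 7147 (decimal) → 7147 = 7×1000 + 1×100 + 4×10 + 7 → 七千一百四十七 (Chinese numeral)
七千一百四十七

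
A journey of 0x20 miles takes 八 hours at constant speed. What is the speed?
Convert 0x20 (hexadecimal) → 2×16 = 32 (decimal)
Convert 八 (Chinese numeral) → 8 (decimal)
Compute 32 ÷ 8 = 4
4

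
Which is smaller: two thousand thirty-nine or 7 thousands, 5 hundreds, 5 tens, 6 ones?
Convert two thousand thirty-nine (English words) → 2×1000 + 39 = 2039 (decimal)
Convert 7 thousands, 5 hundreds, 5 tens, 6 ones (place-value notation) → 7×1000 + 5×100 + 5×10 + 6 = 7556 (decimal)
Compare 2039 vs 7556: smaller = 2039
2039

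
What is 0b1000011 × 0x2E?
Convert 0b1000011 (binary) → 64 + 2 + 1 = 67 (decimal)
Convert 0x2E (hexadecimal) → 2×16 + 14 = 46 (decimal)
Compute 67 × 46 = 3082
3082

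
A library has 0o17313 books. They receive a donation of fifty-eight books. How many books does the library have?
Convert 0o17313 (octal) → 1×4096 + 7×512 + 3×64 + 1×8 + 3 = 7883 (decimal)
Convert fifty-eight (English words) → 58 (decimal)
Compute 7883 + 58 = 7941
7941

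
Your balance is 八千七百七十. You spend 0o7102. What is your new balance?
Convert 八千七百七十 (Chinese numeral) → 8×1000 + 7×100 + 7×10 = 8770 (decimal)
Convert 0o7102 (octal) → 7×512 + 1×64 + 2 = 3650 (decimal)
Compute 8770 - 3650 = 5120
5120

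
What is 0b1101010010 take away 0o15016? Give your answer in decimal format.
Convert 0b1101010010 (binary) → 512 + 256 + 64 + 16 + 2 = 850 (decimal)
Convert 0o15016 (octal) → 1×4096 + 5×512 + 1×8 + 6 = 6670 (decimal)
Compute 850 - 6670 = -5820
-5820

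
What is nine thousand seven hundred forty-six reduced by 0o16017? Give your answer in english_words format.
Convert nine thousand seven hundred forty-six (English words) → 9×1000 + 7×100 + 46 = 9746 (decimal)
Convert 0o16017 (octal) → 1×4096 + 6×512 + 1×8 + 7 = 7183 (decimal)
Compute 9746 - 7183 = 2563
Convert 2563 (decimal) → 2563 = 2×1000 + 5×100 + 63 → two thousand five hundred sixty-three (English words)
two thousand five hundred sixty-three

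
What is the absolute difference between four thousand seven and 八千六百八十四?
Convert four thousand seven (English words) → 4×1000 + 7 = 4007 (decimal)
Convert 八千六百八十四 (Chinese numeral) → 8×1000 + 6×100 + 8×10 + 4 = 8684 (decimal)
Compute |4007 - 8684| = 4677
4677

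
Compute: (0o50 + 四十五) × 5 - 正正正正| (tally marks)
Convert 0o50 (octal) → 5×8 = 40 (decimal)
Convert 四十五 (Chinese numeral) → 4×10 + 5 = 45 (decimal)
Convert 正正正正| (tally marks) → 5 + 5 + 5 + 5 + 1 = 21 (decimal)
Expression in decimal: (40 + 45) × 5 - 21
Parentheses first: 40 + 45 = 85
Multiply: 85 × 5 = 425
Subtract: 425 - 21 = 404
404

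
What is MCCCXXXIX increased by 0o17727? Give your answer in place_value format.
Convert MCCCXXXIX (Roman numeral) → 1000 + 100 + 100 + 100 + 10 + 10 + 10 + 9 = 1339 (decimal)
Convert 0o17727 (octal) → 1×4096 + 7×512 + 7×64 + 2×8 + 7 = 8151 (decimal)
Compute 1339 + 8151 = 9490
Convert 9490 (decimal) → 9490 = 9×1000 + 4×100 + 9×10 → 9 thousands, 4 hundreds, 9 tens (place-value notation)
9 thousands, 4 hundreds, 9 tens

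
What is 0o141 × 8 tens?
Convert 0o141 (octal) → 1×64 + 4×8 + 1 = 97 (decimal)
Convert 8 tens (place-value notation) → 8×10 = 80 (decimal)
Compute 97 × 80 = 7760
7760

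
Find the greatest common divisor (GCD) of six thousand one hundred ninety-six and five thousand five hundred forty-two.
Convert six thousand one hundred ninety-six (English words) → 6×1000 + 1×100 + 96 = 6196 (decimal)
Convert five thousand five hundred forty-two (English words) → 5×1000 + 5×100 + 42 = 5542 (decimal)
Compute gcd(6196, 5542) = 2
2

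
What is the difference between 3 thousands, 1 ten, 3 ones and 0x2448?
Convert 3 thousands, 1 ten, 3 ones (place-value notation) → 3×1000 + 1×10 + 3 = 3013 (decimal)
Convert 0x2448 (hexadecimal) → 2×4096 + 4×256 + 4×16 + 8 = 9288 (decimal)
Difference: |3013 - 9288| = 6275
6275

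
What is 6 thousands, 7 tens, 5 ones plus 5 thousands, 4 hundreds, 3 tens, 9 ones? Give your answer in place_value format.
Convert 6 thousands, 7 tens, 5 ones (place-value notation) → 6×1000 + 7×10 + 5 = 6075 (decimal)
Convert 5 thousands, 4 hundreds, 3 tens, 9 ones (place-value notation) → 5×1000 + 4×100 + 3×10 + 9 = 5439 (decimal)
Compute 6075 + 5439 = 11514
Convert 11514 (decimal) → 11514 = 11×1000 + 5×100 + 1×10 + 4 → 11 thousands, 5 hundreds, 1 ten, 4 ones (place-value notation)
11 thousands, 5 hundreds, 1 ten, 4 ones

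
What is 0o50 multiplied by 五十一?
Convert 0o50 (octal) → 5×8 = 40 (decimal)
Convert 五十一 (Chinese numeral) → 5×10 + 1 = 51 (decimal)
Compute 40 × 51 = 2040
2040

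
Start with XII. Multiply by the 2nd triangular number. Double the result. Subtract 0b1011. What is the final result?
Convert XII (Roman numeral) → 10 + 1 + 1 = 12 (decimal)
Start: 12
Convert the 2nd triangular number (triangular index) → 2×3/2 = 3 (decimal)
12 × 3 = 36
36 × 2 = 72
Convert 0b1011 (binary) → 8 + 2 + 1 = 11 (decimal)
72 - 11 = 61
61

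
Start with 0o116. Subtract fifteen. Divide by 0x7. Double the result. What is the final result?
Convert 0o116 (octal) → 1×64 + 1×8 + 6 = 78 (decimal)
Start: 78
Convert fifteen (English words) → 15 (decimal)
78 - 15 = 63
Convert 0x7 (hexadecimal) → 7 (decimal)
63 ÷ 7 = 9
9 × 2 = 18
18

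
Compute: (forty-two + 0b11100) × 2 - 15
Convert forty-two (English words) → 42 (decimal)
Convert 0b11100 (binary) → 16 + 8 + 4 = 28 (decimal)
Expression in decimal: (42 + 28) × 2 - 15
Parentheses first: 42 + 28 = 70
Multiply: 70 × 2 = 140
Subtract: 140 - 15 = 125
125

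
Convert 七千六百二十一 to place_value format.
Convert 七千六百二十一 (Chinese numeral) → 7×1000 + 6×100 + 2×10 + 1 = 7621 (decimal)
Convert 7621 (decimal) → 7621 = 7×1000 + 6×100 + 2×10 + 1 → 7 thousands, 6 hundreds, 2 tens, 1 one (place-value notation)
7 thousands, 6 hundreds, 2 tens, 1 one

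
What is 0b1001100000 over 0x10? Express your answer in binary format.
Convert 0b1001100000 (binary) → 512 + 64 + 32 = 608 (decimal)
Convert 0x10 (hexadecimal) → 1×16 = 16 (decimal)
Compute 608 ÷ 16 = 38
Convert 38 (decimal) → 38 = 32 + 4 + 2 → 0b100110 (binary)
0b100110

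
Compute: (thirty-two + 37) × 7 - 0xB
Convert thirty-two (English words) → 32 (decimal)
Convert 0xB (hexadecimal) → 11 (decimal)
Expression in decimal: (32 + 37) × 7 - 11
Parentheses first: 32 + 37 = 69
Multiply: 69 × 7 = 483
Subtract: 483 - 11 = 472
472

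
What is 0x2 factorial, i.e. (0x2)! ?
Convert 0x2 (hexadecimal) → 2 (decimal)
Compute 2! = 2
2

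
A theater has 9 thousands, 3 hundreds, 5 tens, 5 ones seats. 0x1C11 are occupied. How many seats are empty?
Convert 9 thousands, 3 hundreds, 5 tens, 5 ones (place-value notation) → 9×1000 + 3×100 + 5×10 + 5 = 9355 (decimal)
Convert 0x1C11 (hexadecimal) → 1×4096 + 12×256 + 1×16 + 1 = 7185 (decimal)
Compute 9355 - 7185 = 2170
2170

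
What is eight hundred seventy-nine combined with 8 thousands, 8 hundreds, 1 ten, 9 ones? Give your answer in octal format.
Convert eight hundred seventy-nine (English words) → 8×100 + 79 = 879 (decimal)
Convert 8 thousands, 8 hundreds, 1 ten, 9 ones (place-value notation) → 8×1000 + 8×100 + 1×10 + 9 = 8819 (decimal)
Compute 879 + 8819 = 9698
Convert 9698 (decimal) → 9698 = 2×4096 + 2×512 + 7×64 + 4×8 + 2 → 0o22742 (octal)
0o22742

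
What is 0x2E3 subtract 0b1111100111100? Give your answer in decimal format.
Convert 0x2E3 (hexadecimal) → 2×256 + 14×16 + 3 = 739 (decimal)
Convert 0b1111100111100 (binary) → 4096 + 2048 + 1024 + 512 + 256 + 32 + 16 + 8 + 4 = 7996 (decimal)
Compute 739 - 7996 = -7257
-7257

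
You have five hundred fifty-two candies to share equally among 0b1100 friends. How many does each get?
Convert five hundred fifty-two (English words) → 5×100 + 52 = 552 (decimal)
Convert 0b1100 (binary) → 8 + 4 = 12 (decimal)
Compute 552 ÷ 12 = 46
46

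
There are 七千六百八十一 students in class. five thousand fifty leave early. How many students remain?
Convert 七千六百八十一 (Chinese numeral) → 7×1000 + 6×100 + 8×10 + 1 = 7681 (decimal)
Convert five thousand fifty (English words) → 5×1000 + 50 = 5050 (decimal)
Compute 7681 - 5050 = 2631
2631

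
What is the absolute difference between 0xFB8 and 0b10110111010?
Convert 0xFB8 (hexadecimal) → 15×256 + 11×16 + 8 = 4024 (decimal)
Convert 0b10110111010 (binary) → 1024 + 256 + 128 + 32 + 16 + 8 + 2 = 1466 (decimal)
Compute |4024 - 1466| = 2558
2558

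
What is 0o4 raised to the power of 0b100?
Convert 0o4 (octal) → 4 (decimal)
Convert 0b100 (binary) → 4 (decimal)
Compute 4 ^ 4 = 256
256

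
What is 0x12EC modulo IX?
Convert 0x12EC (hexadecimal) → 1×4096 + 2×256 + 14×16 + 12 = 4844 (decimal)
Convert IX (Roman numeral) → 9 (decimal)
Compute 4844 mod 9 = 2
2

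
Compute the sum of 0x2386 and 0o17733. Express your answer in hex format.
Convert 0x2386 (hexadecimal) → 2×4096 + 3×256 + 8×16 + 6 = 9094 (decimal)
Convert 0o17733 (octal) → 1×4096 + 7×512 + 7×64 + 3×8 + 3 = 8155 (decimal)
Compute 9094 + 8155 = 17249
Convert 17249 (decimal) → 17249 = 4×4096 + 3×256 + 6×16 + 1 → 0x4361 (hexadecimal)
0x4361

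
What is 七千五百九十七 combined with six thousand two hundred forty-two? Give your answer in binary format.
Convert 七千五百九十七 (Chinese numeral) → 7×1000 + 5×100 + 9×10 + 7 = 7597 (decimal)
Convert six thousand two hundred forty-two (English words) → 6×1000 + 2×100 + 42 = 6242 (decimal)
Compute 7597 + 6242 = 13839
Convert 13839 (decimal) → 13839 = 8192 + 4096 + 1024 + 512 + 8 + 4 + 2 + 1 → 0b11011000001111 (binary)
0b11011000001111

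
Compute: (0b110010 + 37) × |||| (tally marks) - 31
Convert 0b110010 (binary) → 32 + 16 + 2 = 50 (decimal)
Convert |||| (tally marks) → 4 (decimal)
Expression in decimal: (50 + 37) × 4 - 31
Parentheses first: 50 + 37 = 87
Multiply: 87 × 4 = 348
Subtract: 348 - 31 = 317
317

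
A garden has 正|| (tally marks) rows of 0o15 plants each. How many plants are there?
Convert 0o15 (octal) → 1×8 + 5 = 13 (decimal)
Convert 正|| (tally marks) → 5 + 2 = 7 (decimal)
Compute 13 × 7 = 91
91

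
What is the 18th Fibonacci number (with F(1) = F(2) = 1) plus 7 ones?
The 18th Fibonacci number (with F(1) = F(2) = 1) = 2584
Convert 7 ones (place-value notation) → 7 (decimal)
Compute 2584 + 7 = 2591
2591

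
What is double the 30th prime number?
The 30th prime number = 113
Compute 113 × 2 = 226
226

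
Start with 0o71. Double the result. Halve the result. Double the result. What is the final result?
Convert 0o71 (octal) → 7×8 + 1 = 57 (decimal)
Start: 57
57 × 2 = 114
114 ÷ 2 = 57
57 × 2 = 114
114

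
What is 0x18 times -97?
Convert 0x18 (hexadecimal) → 1×16 + 8 = 24 (decimal)
Compute 24 × -97 = -2328
-2328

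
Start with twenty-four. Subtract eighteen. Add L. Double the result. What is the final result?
Convert twenty-four (English words) → 24 (decimal)
Start: 24
Convert eighteen (English words) → 18 (decimal)
24 - 18 = 6
Convert L (Roman numeral) → 50 (decimal)
6 + 50 = 56
56 × 2 = 112
112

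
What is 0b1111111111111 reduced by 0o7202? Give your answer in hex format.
Convert 0b1111111111111 (binary) → 4096 + 2048 + 1024 + 512 + 256 + 128 + 64 + 32 + 16 + 8 + 4 + 2 + 1 = 8191 (decimal)
Convert 0o7202 (octal) → 7×512 + 2×64 + 2 = 3714 (decimal)
Compute 8191 - 3714 = 4477
Convert 4477 (decimal) → 4477 = 1×4096 + 1×256 + 7×16 + 13 → 0x117D (hexadecimal)
0x117D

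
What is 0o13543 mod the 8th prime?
Convert 0o13543 (octal) → 1×4096 + 3×512 + 5×64 + 4×8 + 3 = 5987 (decimal)
Convert the 8th prime (prime index) → 19 (decimal)
Compute 5987 mod 19 = 2
2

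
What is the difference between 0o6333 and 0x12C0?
Convert 0o6333 (octal) → 6×512 + 3×64 + 3×8 + 3 = 3291 (decimal)
Convert 0x12C0 (hexadecimal) → 1×4096 + 2×256 + 12×16 = 4800 (decimal)
Difference: |3291 - 4800| = 1509
1509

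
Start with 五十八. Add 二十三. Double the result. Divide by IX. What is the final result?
Convert 五十八 (Chinese numeral) → 5×10 + 8 = 58 (decimal)
Start: 58
Convert 二十三 (Chinese numeral) → 2×10 + 3 = 23 (decimal)
58 + 23 = 81
81 × 2 = 162
Convert IX (Roman numeral) → 9 (decimal)
162 ÷ 9 = 18
18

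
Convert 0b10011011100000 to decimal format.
Convert 0b10011011100000 (binary) → 8192 + 1024 + 512 + 128 + 64 + 32 = 9952 (decimal)
9952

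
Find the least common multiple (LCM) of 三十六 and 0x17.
Convert 三十六 (Chinese numeral) → 3×10 + 6 = 36 (decimal)
Convert 0x17 (hexadecimal) → 1×16 + 7 = 23 (decimal)
Compute lcm(36, 23) = 828
828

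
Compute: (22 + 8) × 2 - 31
Parentheses first: 22 + 8 = 30
Multiply: 30 × 2 = 60
Subtract: 60 - 31 = 29
29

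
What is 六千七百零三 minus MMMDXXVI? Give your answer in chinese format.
Convert 六千七百零三 (Chinese numeral) → 6×1000 + 7×100 + 3 = 6703 (decimal)
Convert MMMDXXVI (Roman numeral) → 1000 + 1000 + 1000 + 500 + 10 + 10 + 5 + 1 = 3526 (decimal)
Compute 6703 - 3526 = 3177
Convert 3177 (decimal) → 3177 = 3×1000 + 1×100 + 7×10 + 7 → 三千一百七十七 (Chinese numeral)
三千一百七十七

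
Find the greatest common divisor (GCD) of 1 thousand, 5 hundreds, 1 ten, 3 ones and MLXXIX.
Convert 1 thousand, 5 hundreds, 1 ten, 3 ones (place-value notation) → 1×1000 + 5×100 + 1×10 + 3 = 1513 (decimal)
Convert MLXXIX (Roman numeral) → 1000 + 50 + 10 + 10 + 9 = 1079 (decimal)
Compute gcd(1513, 1079) = 1
1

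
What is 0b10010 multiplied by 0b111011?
Convert 0b10010 (binary) → 16 + 2 = 18 (decimal)
Convert 0b111011 (binary) → 32 + 16 + 8 + 2 + 1 = 59 (decimal)
Compute 18 × 59 = 1062
1062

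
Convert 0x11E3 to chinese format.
Convert 0x11E3 (hexadecimal) → 1×4096 + 1×256 + 14×16 + 3 = 4579 (decimal)
Convert 4579 (decimal) → 4579 = 4×1000 + 5×100 + 7×10 + 9 → 四千五百七十九 (Chinese numeral)
四千五百七十九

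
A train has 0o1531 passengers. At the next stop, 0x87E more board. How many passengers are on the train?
Convert 0o1531 (octal) → 1×512 + 5×64 + 3×8 + 1 = 857 (decimal)
Convert 0x87E (hexadecimal) → 8×256 + 7×16 + 14 = 2174 (decimal)
Compute 857 + 2174 = 3031
3031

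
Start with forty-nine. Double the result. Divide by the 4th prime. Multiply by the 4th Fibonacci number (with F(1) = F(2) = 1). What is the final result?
Convert forty-nine (English words) → 49 (decimal)
Start: 49
49 × 2 = 98
Convert the 4th prime (prime index) → 7 (decimal)
98 ÷ 7 = 14
Convert the 4th Fibonacci number (with F(1) = F(2) = 1) (Fibonacci index) → 1, 1, 2, 3 → 3 (decimal)
14 × 3 = 42
42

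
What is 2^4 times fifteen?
Convert 2^4 (power) → 16 (decimal)
Convert fifteen (English words) → 15 (decimal)
Compute 16 × 15 = 240
240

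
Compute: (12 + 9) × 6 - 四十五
Convert 四十五 (Chinese numeral) → 4×10 + 5 = 45 (decimal)
Expression in decimal: (12 + 9) × 6 - 45
Parentheses first: 12 + 9 = 21
Multiply: 21 × 6 = 126
Subtract: 126 - 45 = 81
81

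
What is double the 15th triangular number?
The 15th triangular number = 15×16/2 = 120
Compute 120 × 2 = 240
240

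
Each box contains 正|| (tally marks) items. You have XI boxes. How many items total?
Convert 正|| (tally marks) → 5 + 2 = 7 (decimal)
Convert XI (Roman numeral) → 10 + 1 = 11 (decimal)
Compute 7 × 11 = 77
77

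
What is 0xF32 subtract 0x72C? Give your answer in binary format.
Convert 0xF32 (hexadecimal) → 15×256 + 3×16 + 2 = 3890 (decimal)
Convert 0x72C (hexadecimal) → 7×256 + 2×16 + 12 = 1836 (decimal)
Compute 3890 - 1836 = 2054
Convert 2054 (decimal) → 2054 = 2048 + 4 + 2 → 0b100000000110 (binary)
0b100000000110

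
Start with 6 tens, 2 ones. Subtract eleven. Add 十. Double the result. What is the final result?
Convert 6 tens, 2 ones (place-value notation) → 6×10 + 2 = 62 (decimal)
Start: 62
Convert eleven (English words) → 11 (decimal)
62 - 11 = 51
Convert 十 (Chinese numeral) → 1×10 = 10 (decimal)
51 + 10 = 61
61 × 2 = 122
122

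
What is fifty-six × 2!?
Convert fifty-six (English words) → 56 (decimal)
Convert 2! (factorial) → 2 (decimal)
Compute 56 × 2 = 112
112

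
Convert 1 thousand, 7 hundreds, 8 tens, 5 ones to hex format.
Convert 1 thousand, 7 hundreds, 8 tens, 5 ones (place-value notation) → 1×1000 + 7×100 + 8×10 + 5 = 1785 (decimal)
Convert 1785 (decimal) → 1785 = 6×256 + 15×16 + 9 → 0x6F9 (hexadecimal)
0x6F9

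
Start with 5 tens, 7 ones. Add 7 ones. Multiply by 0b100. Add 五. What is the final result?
Convert 5 tens, 7 ones (place-value notation) → 5×10 + 7 = 57 (decimal)
Start: 57
Convert 7 ones (place-value notation) → 7 (decimal)
57 + 7 = 64
Convert 0b100 (binary) → 4 (decimal)
64 × 4 = 256
Convert 五 (Chinese numeral) → 5 (decimal)
256 + 5 = 261
261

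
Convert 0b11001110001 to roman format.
Convert 0b11001110001 (binary) → 1024 + 512 + 64 + 32 + 16 + 1 = 1649 (decimal)
Convert 1649 (decimal) → 1649 = 1000 + 500 + 100 + 40 + 9 → MDCXLIX (Roman numeral)
MDCXLIX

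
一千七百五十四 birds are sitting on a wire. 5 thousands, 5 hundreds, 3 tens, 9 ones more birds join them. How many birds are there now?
Convert 一千七百五十四 (Chinese numeral) → 1×1000 + 7×100 + 5×10 + 4 = 1754 (decimal)
Convert 5 thousands, 5 hundreds, 3 tens, 9 ones (place-value notation) → 5×1000 + 5×100 + 3×10 + 9 = 5539 (decimal)
Compute 1754 + 5539 = 7293
7293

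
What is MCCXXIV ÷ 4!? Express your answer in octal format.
Convert MCCXXIV (Roman numeral) → 1000 + 100 + 100 + 10 + 10 + 4 = 1224 (decimal)
Convert 4! (factorial) → 24 (decimal)
Compute 1224 ÷ 24 = 51
Convert 51 (decimal) → 51 = 6×8 + 3 → 0o63 (octal)
0o63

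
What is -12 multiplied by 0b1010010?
Convert 0b1010010 (binary) → 64 + 16 + 2 = 82 (decimal)
Compute -12 × 82 = -984
-984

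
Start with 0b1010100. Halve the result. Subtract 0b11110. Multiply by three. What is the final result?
Convert 0b1010100 (binary) → 64 + 16 + 4 = 84 (decimal)
Start: 84
84 ÷ 2 = 42
Convert 0b11110 (binary) → 16 + 8 + 4 + 2 = 30 (decimal)
42 - 30 = 12
Convert three (English words) → 3 (decimal)
12 × 3 = 36
36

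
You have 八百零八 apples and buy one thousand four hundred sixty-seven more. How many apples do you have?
Convert 八百零八 (Chinese numeral) → 8×100 + 8 = 808 (decimal)
Convert one thousand four hundred sixty-seven (English words) → 1×1000 + 4×100 + 67 = 1467 (decimal)
Compute 808 + 1467 = 2275
2275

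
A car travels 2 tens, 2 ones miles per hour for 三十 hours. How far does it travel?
Convert 2 tens, 2 ones (place-value notation) → 2×10 + 2 = 22 (decimal)
Convert 三十 (Chinese numeral) → 3×10 = 30 (decimal)
Compute 22 × 30 = 660
660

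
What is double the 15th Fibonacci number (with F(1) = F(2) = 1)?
The 15th Fibonacci number (with F(1) = F(2) = 1): 1, 1, 2, 3, 5, 8, 13, 21, 34, 55, 89, 144, 233, 377, 610 → 610
Compute 610 × 2 = 1220
1220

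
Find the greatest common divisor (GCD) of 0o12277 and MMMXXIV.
Convert 0o12277 (octal) → 1×4096 + 2×512 + 2×64 + 7×8 + 7 = 5311 (decimal)
Convert MMMXXIV (Roman numeral) → 1000 + 1000 + 1000 + 10 + 10 + 4 = 3024 (decimal)
Compute gcd(5311, 3024) = 1
1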